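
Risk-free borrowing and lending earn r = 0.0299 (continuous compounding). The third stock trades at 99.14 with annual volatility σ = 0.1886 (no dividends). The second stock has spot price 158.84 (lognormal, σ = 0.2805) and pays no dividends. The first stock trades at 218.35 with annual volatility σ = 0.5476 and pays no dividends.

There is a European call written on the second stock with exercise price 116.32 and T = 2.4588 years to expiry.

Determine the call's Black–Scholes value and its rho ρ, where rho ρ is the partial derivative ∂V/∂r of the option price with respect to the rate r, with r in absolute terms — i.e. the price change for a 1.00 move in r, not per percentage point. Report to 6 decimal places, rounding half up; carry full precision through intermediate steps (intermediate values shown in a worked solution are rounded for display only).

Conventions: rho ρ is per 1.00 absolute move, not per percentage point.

σ√T = 0.2805·√2.4588 = 0.439840
d₁ = (ln(S/K) + (r+σ²/2)T) / (σ√T) = (ln(158.84/116.32) + (0.0299+0.2805²/2)·2.4588) / 0.439840 = (0.311552 + 0.170248) / 0.439840 = 1.095399
d₂ = d₁ − σ√T = 1.095399 − 0.439840 = 0.655559
e^{−rT} = 0.929119
N(d₁) = 0.863329,  N(d₂) = 0.743946
Call price V = S·N(d₁) − K·e^{−rT}·N(d₂) = 137.131188 − 80.402095 = 56.729093
ρ = K·T·e^{−rT}·N(d₂) = 197.692672

price = 56.729093
ρ = 197.692672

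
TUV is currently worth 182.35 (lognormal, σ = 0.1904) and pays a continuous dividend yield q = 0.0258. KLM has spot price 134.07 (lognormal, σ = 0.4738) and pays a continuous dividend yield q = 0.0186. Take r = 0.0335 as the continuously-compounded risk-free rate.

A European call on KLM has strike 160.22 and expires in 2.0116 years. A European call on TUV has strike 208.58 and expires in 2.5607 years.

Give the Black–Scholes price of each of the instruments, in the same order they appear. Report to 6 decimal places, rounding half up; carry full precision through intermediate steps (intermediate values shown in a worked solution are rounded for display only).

price(KLM call K=160.22) = 27.234229
price(TUV call K=208.58) = 13.073777

[KLM call K=160.22]
σ√T = 0.4738·√2.0116 = 0.671995
d₁ = (ln(S/K) + (r−q+σ²/2)T) / (σ√T) = (ln(134.07/160.22) + (0.0335−0.0186+0.4738²/2)·2.0116) / 0.671995 = (-0.178186 + 0.255761) / 0.671995 = 0.115441
d₂ = d₁ − σ√T = 0.115441 − 0.671995 = -0.556554
e^{−rT} = 0.934832
e^{−qT} = 0.963276
N(d₁) = 0.545952,  N(d₂) = 0.288916
price = S·e^{−qT}·N(d₁) − K·e^{−rT}·N(d₂) = 70.507717 − 43.273488 = 27.234229
[TUV call K=208.58]
σ√T = 0.1904·√2.5607 = 0.304682
d₁ = (ln(S/K) + (r−q+σ²/2)T) / (σ√T) = (ln(182.35/208.58) + (0.0335−0.0258+0.1904²/2)·2.5607) / 0.304682 = (-0.134395 + 0.066133) / 0.304682 = -0.224043
d₂ = d₁ − σ√T = -0.224043 − 0.304682 = -0.528725
e^{−rT} = 0.917793
e^{−qT} = 0.936069
N(d₁) = 0.411362,  N(d₂) = 0.298498
price = S·e^{−qT}·N(d₁) − K·e^{−rT}·N(d₂) = 70.216242 − 57.142465 = 13.073777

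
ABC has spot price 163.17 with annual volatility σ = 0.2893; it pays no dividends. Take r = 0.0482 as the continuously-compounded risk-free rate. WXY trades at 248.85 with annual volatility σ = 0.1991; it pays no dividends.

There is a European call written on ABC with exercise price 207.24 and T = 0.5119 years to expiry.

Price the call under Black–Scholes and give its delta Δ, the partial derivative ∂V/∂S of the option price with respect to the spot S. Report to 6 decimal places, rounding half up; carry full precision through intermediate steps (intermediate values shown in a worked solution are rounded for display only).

price = 2.914086
Δ = 0.175570

σ√T = 0.2893·√0.5119 = 0.206986
d₁ = (ln(S/K) + (r+σ²/2)T) / (σ√T) = (ln(163.17/207.24) + (0.0482+0.2893²/2)·0.5119) / 0.206986 = (-0.239085 + 0.046095) / 0.206986 = -0.932381
d₂ = d₁ − σ√T = -0.932381 − 0.206986 = -1.139367
e^{−rT} = 0.975628
N(d₁) = 0.175570,  N(d₂) = 0.127275
Call price V = S·N(d₁) − K·e^{−rT}·N(d₂) = 28.647744 − 25.733658 = 2.914086
Δ = N(d₁) = 0.175570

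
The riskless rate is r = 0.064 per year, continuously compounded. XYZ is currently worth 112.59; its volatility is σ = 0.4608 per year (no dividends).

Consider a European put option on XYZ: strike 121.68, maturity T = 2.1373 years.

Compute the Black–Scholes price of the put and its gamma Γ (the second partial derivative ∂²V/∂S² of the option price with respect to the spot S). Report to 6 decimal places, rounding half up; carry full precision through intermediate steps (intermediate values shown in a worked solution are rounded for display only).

price = 25.717600
Γ = 0.004806

σ√T = 0.4608·√2.1373 = 0.673667
d₁ = (ln(S/K) + (r+σ²/2)T) / (σ√T) = (ln(112.59/121.68) + (0.064+0.4608²/2)·2.1373) / 0.673667 = (-0.077642 + 0.363701) / 0.673667 = 0.424630
d₂ = d₁ − σ√T = 0.424630 − 0.673667 = -0.249037
e^{−rT} = 0.872156
N(−d₁) = 0.335553,  N(−d₂) = 0.598334
Put price V = K·e^{−rT}·N(−d₂) − S·N(−d₁) = 63.497547 − 37.779947 = 25.717600
φ(d₁) = (1/√(2π))·e^{−d₁²/2} = 0.364549
Γ = φ(d₁) / (S·σ·√T) = 0.004806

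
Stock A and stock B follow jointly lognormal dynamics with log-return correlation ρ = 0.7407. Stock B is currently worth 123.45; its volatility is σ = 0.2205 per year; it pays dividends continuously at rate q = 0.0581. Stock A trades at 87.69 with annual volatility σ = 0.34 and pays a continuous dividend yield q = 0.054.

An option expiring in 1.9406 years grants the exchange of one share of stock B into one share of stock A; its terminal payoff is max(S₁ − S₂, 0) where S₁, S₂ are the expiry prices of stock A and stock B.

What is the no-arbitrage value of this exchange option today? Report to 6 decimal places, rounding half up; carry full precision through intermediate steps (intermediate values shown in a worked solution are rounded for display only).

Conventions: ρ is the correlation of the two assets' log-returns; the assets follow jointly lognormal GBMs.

σ_eff = √(σ₁² + σ₂² − 2ρσ₁σ₂) = √(0.34² + 0.2205² − 2·0.7407·0.34·0.2205) = 0.230564
d₁ = (ln(S₁/S₂) + (q₂ − q₁ + σ_eff²/2)T) / (σ_eff√T) = (ln(87.69/123.45) + (0.0581 − 0.054 + 0.026580)·1.9406) / 0.321188 = -0.879519
d₂ = d₁ − σ_eff√T = -0.879519 − 0.321188 = -1.200707
N(d₁) = 0.189560,  N(d₂) = 0.114932
V = S₁·e^{−q₁T}·N(d₁) − S₂·e^{−q₂T}·N(d₂) = 14.968755 − 12.675562 = 2.293192
Key observation: r never enters — measured in units of stock B, the claim is a call on S₁/S₂ struck at 1, so only the dividend yields and σ_eff matter.

exchange price = 2.293192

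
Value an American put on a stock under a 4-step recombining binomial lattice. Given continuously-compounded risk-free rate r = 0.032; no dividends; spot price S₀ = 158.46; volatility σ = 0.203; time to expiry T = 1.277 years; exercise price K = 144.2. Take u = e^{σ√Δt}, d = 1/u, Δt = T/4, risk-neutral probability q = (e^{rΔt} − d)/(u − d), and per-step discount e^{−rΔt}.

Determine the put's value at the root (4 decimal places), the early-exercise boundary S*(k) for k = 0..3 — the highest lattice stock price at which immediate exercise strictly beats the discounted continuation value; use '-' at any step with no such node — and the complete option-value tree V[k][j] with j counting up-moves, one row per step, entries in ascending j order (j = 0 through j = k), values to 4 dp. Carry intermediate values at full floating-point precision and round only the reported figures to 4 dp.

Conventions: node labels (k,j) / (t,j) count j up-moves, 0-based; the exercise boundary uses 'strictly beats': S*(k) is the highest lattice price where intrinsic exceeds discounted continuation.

price = 6.5743
boundary = - - - 112.3258
tree:
6.5743
11.5873 2.0035
19.7286 4.1820 0.0000
31.8742 8.7297 0.0000 0.0000
44.0465 18.2225 0.0000 0.0000 0.0000

Δt=0.31925, u=1.12154, d=0.89163, q=0.51602, disc=e^(-rΔt)=0.98984
k=4 terminal: V=max(K-S,0) → 44.0465 18.2225 0.0000 0.0000 0.0000
k=3: j=0 S=112.3258 intr=31.8742 cont=30.4085 V=31.8742[EX]; j=1 S=141.2883 intr=2.9117 cont=8.7297 V=8.7297[hold]; j=2 S=177.7187 intr=0.0000 cont=0.0000 V=0.0000[hold]; j=3 S=223.5423 intr=0.0000 cont=0.0000 V=0.0000[hold]  S*(3)=112.3258
k=2: j=0 S=125.9775 intr=18.2225 cont=19.7286 V=19.7286[hold]; j=1 S=158.4600 intr=0.0000 cont=4.1820 V=4.1820[hold]; j=2 S=199.3179 intr=0.0000 cont=0.0000 V=0.0000[hold]  S*(2)=-
k=1: j=0 S=141.2883 intr=2.9117 cont=11.5873 V=11.5873[hold]; j=1 S=177.7187 intr=0.0000 cont=2.0035 V=2.0035[hold]  S*(1)=-
k=0: j=0 S=158.4600 intr=0.0000 cont=6.5743 V=6.5743[hold]  S*(0)=-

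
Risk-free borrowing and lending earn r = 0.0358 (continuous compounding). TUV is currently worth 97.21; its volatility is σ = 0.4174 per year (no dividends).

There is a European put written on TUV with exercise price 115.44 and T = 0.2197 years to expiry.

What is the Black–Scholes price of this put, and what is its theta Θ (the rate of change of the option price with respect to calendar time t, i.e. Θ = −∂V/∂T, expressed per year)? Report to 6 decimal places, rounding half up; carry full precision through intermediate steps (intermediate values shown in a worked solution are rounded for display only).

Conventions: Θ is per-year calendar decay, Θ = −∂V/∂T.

σ√T = 0.4174·√0.2197 = 0.195644
d₁ = (ln(S/K) + (r+σ²/2)T) / (σ√T) = (ln(97.21/115.44) + (0.0358+0.4174²/2)·0.2197) / 0.195644 = (-0.171877 + 0.027004) / 0.195644 = -0.740495
d₂ = d₁ − σ√T = -0.740495 − 0.195644 = -0.936139
e^{−rT} = 0.992166
N(−d₁) = 0.770500,  N(−d₂) = 0.825399
Put price V = K·e^{−rT}·N(−d₂) − S·N(−d₁) = 94.537597 − 74.900317 = 19.637280
φ(d₁) = (1/√(2π))·e^{−d₁²/2} = 0.303278
Θ = −S·φ(d₁)·σ/(2√T) + r·K·e^{−rT}·N(−d₂) = −13.126819 + 3.384446 = -9.742373

price = 19.637280
Θ = -9.742373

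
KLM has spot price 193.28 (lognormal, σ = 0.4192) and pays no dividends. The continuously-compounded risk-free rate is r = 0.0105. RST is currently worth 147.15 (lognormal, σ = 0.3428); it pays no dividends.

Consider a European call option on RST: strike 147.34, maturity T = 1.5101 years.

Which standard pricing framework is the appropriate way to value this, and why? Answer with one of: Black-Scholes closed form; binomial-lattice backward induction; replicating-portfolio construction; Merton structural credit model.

Key observation: with RST following a GBM at constant σ and r, the European call struck at 147.34 prices in closed form — nothing here needs a stepwise model or a balance sheet.

framework: Black-Scholes closed form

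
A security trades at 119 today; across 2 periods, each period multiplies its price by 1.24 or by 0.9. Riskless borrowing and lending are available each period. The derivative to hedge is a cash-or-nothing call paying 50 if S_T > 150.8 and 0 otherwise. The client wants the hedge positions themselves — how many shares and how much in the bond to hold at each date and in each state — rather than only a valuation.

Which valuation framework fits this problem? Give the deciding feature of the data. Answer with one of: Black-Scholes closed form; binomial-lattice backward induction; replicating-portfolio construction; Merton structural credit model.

framework: replicating-portfolio construction

Key observation: since the answer must list Δ and B at each node of the 1.24/0.9 lattice on 119, the replicating-portfolio method — solving the two-state system at every node — is the one that applies.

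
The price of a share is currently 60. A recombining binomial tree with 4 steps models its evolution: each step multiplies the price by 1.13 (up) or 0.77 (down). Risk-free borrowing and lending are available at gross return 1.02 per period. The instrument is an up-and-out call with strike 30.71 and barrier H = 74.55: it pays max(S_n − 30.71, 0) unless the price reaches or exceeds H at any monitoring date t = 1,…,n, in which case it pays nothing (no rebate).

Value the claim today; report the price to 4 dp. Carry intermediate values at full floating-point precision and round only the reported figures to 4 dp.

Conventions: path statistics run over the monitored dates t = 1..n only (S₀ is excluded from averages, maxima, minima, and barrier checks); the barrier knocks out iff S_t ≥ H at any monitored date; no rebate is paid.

price = 9.8757

Under the martingale measure an up-move has probability p* = 0.6944; value the claim as the probability-weighted average of per-path payoffs, discounted 4 periods at R = 1.02.
Enumerate all 2^4 = 16 price paths (U = up ×1.13, D = down ×0.77); each path with k up-moves has probability p*^k·(1−p*)^(4−k).
DDDD: M=46.2000, payoff=0.0000, prob=0.008717
UDDD: M=67.8000, payoff=0.2429, prob=0.019811
DUDD: M=52.2060, payoff=0.2429, prob=0.019811
UUDD: M=76.6140, payoff=0.0000, prob=0.045025
DDUD: M=46.2000, payoff=0.2429, prob=0.019811
UDUD: M=67.8000, payoff=14.7144, prob=0.045025
DUUD: M=58.9928, payoff=14.7144, prob=0.045025
UUUD: M=86.5738, payoff=0.0000, prob=0.102330
DDDU: M=46.2000, payoff=0.2429, prob=0.019811
UDDU: M=67.8000, payoff=14.7144, prob=0.045025
DUDU: M=52.2060, payoff=14.7144, prob=0.045025
UUDU: M=76.6140, payoff=0.0000, prob=0.102330
DDUU: M=46.2000, payoff=14.7144, prob=0.045025
UDUU: M=67.8000, payoff=35.9518, prob=0.102330
DUUU: M=66.6618, payoff=35.9518, prob=0.102330
UUUU: M=97.8284, payoff=0.0000, prob=0.232568
Price = Σ prob·payoff / R^4 = 10.689752 / 1.082432 = 9.8757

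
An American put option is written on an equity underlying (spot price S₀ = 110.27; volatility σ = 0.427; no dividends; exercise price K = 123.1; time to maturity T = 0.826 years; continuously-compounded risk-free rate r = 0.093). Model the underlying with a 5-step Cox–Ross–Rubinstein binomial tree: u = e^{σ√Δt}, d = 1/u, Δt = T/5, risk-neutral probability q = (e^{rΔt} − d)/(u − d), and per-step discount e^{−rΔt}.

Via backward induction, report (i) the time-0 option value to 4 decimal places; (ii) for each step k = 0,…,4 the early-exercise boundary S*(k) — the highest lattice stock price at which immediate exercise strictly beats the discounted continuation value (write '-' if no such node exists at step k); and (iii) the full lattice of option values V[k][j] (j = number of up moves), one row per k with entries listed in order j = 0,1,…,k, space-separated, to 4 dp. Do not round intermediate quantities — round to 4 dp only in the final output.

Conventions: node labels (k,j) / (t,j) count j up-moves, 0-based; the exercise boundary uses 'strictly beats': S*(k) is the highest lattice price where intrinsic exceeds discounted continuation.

price = 20.7771
boundary = - - 77.9311 92.7009 77.9311
tree:
20.7771
31.3476 10.8950
45.1689 18.5556 3.6048
57.5855 30.3991 7.3374 0.0000
68.0237 45.1689 14.9348 0.0000 0.0000
76.7989 57.5855 30.3991 0.0000 0.0000 0.0000

Δt=0.16520, u=1.18952, d=0.84067, q=0.50110, disc=e^(-rΔt)=0.98475
k=5 terminal: V=max(K-S,0) → 76.7989 57.5855 30.3991 0.0000 0.0000 0.0000
k=4: j=0 S=55.0763 intr=68.0237 cont=66.1469 V=68.0237[EX]; j=1 S=77.9311 intr=45.1689 cont=43.2921 V=45.1689[EX]; j=2 S=110.2700 intr=12.8300 cont=14.9348 V=14.9348[hold]; j=3 S=156.0285 intr=0.0000 cont=0.0000 V=0.0000[hold]; j=4 S=220.7752 intr=0.0000 cont=0.0000 V=0.0000[hold]  S*(4)=77.9311
k=3: j=0 S=65.5145 intr=57.5855 cont=55.7087 V=57.5855[EX]; j=1 S=92.7009 intr=30.3991 cont=29.5609 V=30.3991[EX]; j=2 S=131.1688 intr=0.0000 cont=7.3374 V=7.3374[hold]; j=3 S=185.5996 intr=0.0000 cont=0.0000 V=0.0000[hold]  S*(3)=92.7009
k=2: j=0 S=77.9311 intr=45.1689 cont=43.2921 V=45.1689[EX]; j=1 S=110.2700 intr=12.8300 cont=18.5556 V=18.5556[hold]; j=2 S=156.0285 intr=0.0000 cont=3.6048 V=3.6048[hold]  S*(2)=77.9311
k=1: j=0 S=92.7009 intr=30.3991 cont=31.3476 V=31.3476[hold]; j=1 S=131.1688 intr=0.0000 cont=10.8950 V=10.8950[hold]  S*(1)=-
k=0: j=0 S=110.2700 intr=12.8300 cont=20.7771 V=20.7771[hold]  S*(0)=-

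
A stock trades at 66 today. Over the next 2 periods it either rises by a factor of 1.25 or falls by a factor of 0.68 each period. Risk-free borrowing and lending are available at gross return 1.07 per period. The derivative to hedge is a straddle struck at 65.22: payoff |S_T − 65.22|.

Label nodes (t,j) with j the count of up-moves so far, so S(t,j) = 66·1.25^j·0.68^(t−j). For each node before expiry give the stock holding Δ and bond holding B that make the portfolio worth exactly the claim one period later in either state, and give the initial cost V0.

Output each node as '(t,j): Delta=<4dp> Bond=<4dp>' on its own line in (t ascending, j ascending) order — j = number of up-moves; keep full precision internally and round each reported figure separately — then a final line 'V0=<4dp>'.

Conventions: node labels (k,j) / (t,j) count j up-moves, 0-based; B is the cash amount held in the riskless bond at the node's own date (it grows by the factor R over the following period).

(0,0): Delta=0.2886 Bond=2.9173
(1,0): Delta=-1.0000 Bond=60.9533
(1,1): Delta=0.6121 Bond=-23.5701
V0=21.9640

Arbitrage-free pricing uses the up-move probability p* = (R−d)/(u−d) = 0.6842, discounting each step at R = 1.07.
Expiry values: V(2,0)=34.7016, V(2,1)=9.1200, V(2,2)=37.9050
  t=1,j=0: stock 44.8800 → up 56.1000 (V=9.1200), down 30.5184 (V=34.7016). Price 16.0733; hedge Δ=-1.0000, bond B=60.9533.
  t=1,j=1: stock 82.5000 → up 103.1250 (V=37.9050), down 56.1000 (V=9.1200). Price 26.9299; hedge Δ=0.6121, bond B=-23.5701.
  t=0,j=0: stock 66.0000 → up 82.5000 (V=26.9299), down 44.8800 (V=16.0733). Price 21.9640; hedge Δ=0.2886, bond B=2.9173.
Check: Δ(0,0)·S0 + B(0,0) = 21.9640 = V0.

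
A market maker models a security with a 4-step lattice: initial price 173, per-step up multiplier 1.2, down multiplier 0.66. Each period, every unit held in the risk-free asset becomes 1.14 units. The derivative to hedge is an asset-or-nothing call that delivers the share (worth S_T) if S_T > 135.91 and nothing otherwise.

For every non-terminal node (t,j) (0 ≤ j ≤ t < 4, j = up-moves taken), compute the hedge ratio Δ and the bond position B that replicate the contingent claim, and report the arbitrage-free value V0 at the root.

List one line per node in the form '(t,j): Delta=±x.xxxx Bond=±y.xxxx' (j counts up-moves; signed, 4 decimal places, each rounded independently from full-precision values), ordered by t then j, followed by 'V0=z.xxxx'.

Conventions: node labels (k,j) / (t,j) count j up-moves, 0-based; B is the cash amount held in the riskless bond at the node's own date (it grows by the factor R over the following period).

Since d<R<u, set p* = (R−d)/(u−d) = 0.8889; price each node as the discounted p*-expectation of its children.
At maturity the claim pays: V(4,0)=0.0000, V(4,1)=0.0000, V(4,2)=0.0000, V(4,3)=197.3030, V(4,4)=358.7328
Node (3,0) S=49.7368: V=(p*·0.0000+(1−p*)·0.0000)/1.14=0.0000; Δ=(0.0000−0.0000)/(59.6842−32.8263)=0.0000; B=V−Δ·S=0.0000
Node (3,1) S=90.4306: V=(p*·0.0000+(1−p*)·0.0000)/1.14=0.0000; Δ=(0.0000−0.0000)/(108.5167−59.6842)=0.0000; B=V−Δ·S=0.0000
Node (3,2) S=164.4192: V=(p*·197.3030+(1−p*)·0.0000)/1.14=153.8425; Δ=(197.3030−0.0000)/(197.3030−108.5167)=2.2222; B=V−Δ·S=-211.5335
Node (3,3) S=298.9440: V=(p*·358.7328+(1−p*)·197.3030)/1.14=298.9440; Δ=(358.7328−197.3030)/(358.7328−197.3030)=1.0000; B=V−Δ·S=0.0000
Node (2,0) S=75.3588: V=(p*·0.0000+(1−p*)·0.0000)/1.14=0.0000; Δ=(0.0000−0.0000)/(90.4306−49.7368)=0.0000; B=V−Δ·S=0.0000
Node (2,1) S=137.0160: V=(p*·153.8425+(1−p*)·0.0000)/1.14=119.9552; Δ=(153.8425−0.0000)/(164.4192−90.4306)=2.0793; B=V−Δ·S=-164.9384
Node (2,2) S=249.1200: V=(p*·298.9440+(1−p*)·153.8425)/1.14=248.0891; Δ=(298.9440−153.8425)/(298.9440−164.4192)=1.0786; B=V−Δ·S=-20.6173
Node (1,0) S=114.1800: V=(p*·119.9552+(1−p*)·0.0000)/1.14=93.5323; Δ=(119.9552−0.0000)/(137.0160−75.3588)=1.9455; B=V−Δ·S=-128.6069
Node (1,1) S=207.6000: V=(p*·248.0891+(1−p*)·119.9552)/1.14=205.1334; Δ=(248.0891−119.9552)/(249.1200−137.0160)=1.1430; B=V−Δ·S=-32.1517
Node (0,0) S=173.0000: V=(p*·205.1334+(1−p*)·93.5323)/1.14=169.0642; Δ=(205.1334−93.5323)/(207.6000−114.1800)=1.1946; B=V−Δ·S=-37.6044
As a check, the time-0 holding Δ(0,0)·S0 + B(0,0) comes to 169.0642 — exactly V0.

(0,0): Delta=1.1946 Bond=-37.6044
(1,0): Delta=1.9455 Bond=-128.6069
(1,1): Delta=1.1430 Bond=-32.1517
(2,0): Delta=0.0000 Bond=0.0000
(2,1): Delta=2.0793 Bond=-164.9384
(2,2): Delta=1.0786 Bond=-20.6173
(3,0): Delta=0.0000 Bond=0.0000
(3,1): Delta=0.0000 Bond=0.0000
(3,2): Delta=2.2222 Bond=-211.5335
(3,3): Delta=1.0000 Bond=0.0000
V0=169.0642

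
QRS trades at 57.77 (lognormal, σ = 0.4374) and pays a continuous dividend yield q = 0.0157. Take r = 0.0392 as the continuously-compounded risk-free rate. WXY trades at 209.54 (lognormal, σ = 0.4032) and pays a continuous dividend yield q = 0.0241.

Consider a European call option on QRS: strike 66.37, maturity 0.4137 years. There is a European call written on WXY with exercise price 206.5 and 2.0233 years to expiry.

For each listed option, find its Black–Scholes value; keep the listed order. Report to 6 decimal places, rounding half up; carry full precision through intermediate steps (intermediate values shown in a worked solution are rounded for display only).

price(QRS call K=66.37) = 3.613535
price(WXY call K=206.5) = 48.588188

[QRS call K=66.37]
σ√T = 0.4374·√0.4137 = 0.281334
d₁ = (ln(S/K) + (r−q+σ²/2)T) / (σ√T) = (ln(57.77/66.37) + (0.0392−0.0157+0.4374²/2)·0.4137) / 0.281334 = (-0.138776 + 0.049296) / 0.281334 = -0.318054
d₂ = d₁ − σ√T = -0.318054 − 0.281334 = -0.599388
e^{−rT} = 0.983914
e^{−qT} = 0.993526
N(d₁) = 0.375222,  N(d₂) = 0.274457
price = S·e^{−qT}·N(d₁) − K·e^{−rT}·N(d₂) = 21.536236 − 17.922701 = 3.613535
[WXY call K=206.5]
σ√T = 0.4032·√2.0233 = 0.573523
d₁ = (ln(S/K) + (r−q+σ²/2)T) / (σ√T) = (ln(209.54/206.5) + (0.0392−0.0241+0.4032²/2)·2.0233) / 0.573523 = (0.014614 + 0.195016) / 0.573523 = 0.365513
d₂ = d₁ − σ√T = 0.365513 − 0.573523 = -0.208009
e^{−rT} = 0.923750
e^{−qT} = 0.952408
N(d₁) = 0.642636,  N(d₂) = 0.417611
price = S·e^{−qT}·N(d₁) − K·e^{−rT}·N(d₂) = 128.249315 − 79.661127 = 48.588188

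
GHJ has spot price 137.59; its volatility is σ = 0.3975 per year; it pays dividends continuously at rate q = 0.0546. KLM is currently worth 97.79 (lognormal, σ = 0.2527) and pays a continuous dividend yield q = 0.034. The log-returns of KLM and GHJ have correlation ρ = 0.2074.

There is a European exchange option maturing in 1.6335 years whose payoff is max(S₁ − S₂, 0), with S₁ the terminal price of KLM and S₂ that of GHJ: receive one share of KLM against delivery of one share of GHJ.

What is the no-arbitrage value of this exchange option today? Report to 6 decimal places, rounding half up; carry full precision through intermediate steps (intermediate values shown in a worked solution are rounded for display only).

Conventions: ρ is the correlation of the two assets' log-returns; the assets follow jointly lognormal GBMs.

σ_eff = √(σ₁² + σ₂² − 2ρσ₁σ₂) = √(0.2527² + 0.3975² − 2·0.2074·0.2527·0.3975) = 0.424497
d₁ = (ln(S₁/S₂) + (q₂ − q₁ + σ_eff²/2)T) / (σ_eff√T) = (ln(97.79/137.59) + (0.0546 − 0.034 + 0.090099)·1.6335) / 0.542543 = -0.296068
d₂ = d₁ − σ_eff√T = -0.296068 − 0.542543 = -0.838611
N(d₁) = 0.383589,  N(d₂) = 0.200844
V = S₁·e^{−q₁T}·N(d₁) − S₂·e^{−q₂T}·N(d₂) = 35.484650 − 25.276169 = 10.208481
Key observation: pricing in GHJ-units makes this a unit-strike call on the ratio S₁/S₂ — the risk-free rate cancels and cannot affect the value.

exchange price = 10.208481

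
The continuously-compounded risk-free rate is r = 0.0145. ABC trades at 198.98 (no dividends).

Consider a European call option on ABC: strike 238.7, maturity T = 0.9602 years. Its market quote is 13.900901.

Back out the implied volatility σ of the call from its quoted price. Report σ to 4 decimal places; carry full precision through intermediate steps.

sigma = 0.3378

At σ = 0.3378 the Black–Scholes value reproduces the quote:
σ√T = 0.3378·√0.9602 = 0.331010
d₁ = (ln(S/K) + (r+σ²/2)T) / (σ√T) = (ln(198.98/238.7) + (0.0145+0.3378²/2)·0.9602) / 0.331010 = (-0.182003 + 0.068707) / 0.331010 = -0.342276
d₂ = d₁ − σ√T = -0.342276 − 0.331010 = -0.673286
e^{−rT} = 0.986174
N(d₁) = 0.366072,  N(d₂) = 0.250383
V = S·N(d₁) − K·e^{−rT}·N(d₂) = 72.840916 − 58.940016 = 13.900901 (the observed quote) — the price is monotone increasing in volatility, hence this σ is the only solution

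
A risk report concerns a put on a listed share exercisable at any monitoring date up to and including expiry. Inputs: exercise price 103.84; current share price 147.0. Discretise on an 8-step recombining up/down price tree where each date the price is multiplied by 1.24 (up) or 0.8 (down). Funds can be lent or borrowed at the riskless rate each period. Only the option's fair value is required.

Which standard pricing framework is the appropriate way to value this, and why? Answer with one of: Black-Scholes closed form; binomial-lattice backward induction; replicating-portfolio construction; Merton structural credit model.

Key observation: the defining feature is the embedded early-exercise option across 8 discrete dates on the spot-147 tree; pricing the strike-103.84 put means working backward with an exercise test at every node.

framework: binomial-lattice backward induction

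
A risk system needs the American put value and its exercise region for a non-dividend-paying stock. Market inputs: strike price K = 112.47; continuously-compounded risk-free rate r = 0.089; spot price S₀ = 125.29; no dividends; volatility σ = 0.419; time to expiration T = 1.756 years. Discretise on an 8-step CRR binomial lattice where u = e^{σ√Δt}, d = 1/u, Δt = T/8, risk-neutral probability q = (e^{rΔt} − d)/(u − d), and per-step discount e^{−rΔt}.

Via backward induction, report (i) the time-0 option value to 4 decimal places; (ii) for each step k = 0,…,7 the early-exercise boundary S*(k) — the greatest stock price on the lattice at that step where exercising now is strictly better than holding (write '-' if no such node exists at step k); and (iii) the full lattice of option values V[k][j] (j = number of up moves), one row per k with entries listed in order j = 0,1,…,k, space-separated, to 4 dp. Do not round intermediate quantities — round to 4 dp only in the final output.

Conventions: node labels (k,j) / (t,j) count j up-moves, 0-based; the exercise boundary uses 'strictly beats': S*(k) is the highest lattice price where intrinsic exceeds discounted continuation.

price = 13.8934
boundary = - - - 69.5271 57.1347 69.5271 84.6073 69.5271
tree:
13.8934
20.8729 7.4890
30.4484 12.1577 3.1340
42.9429 19.2030 5.6195 0.7818
55.3353 29.3229 9.8799 1.5976 0.0000
65.5189 42.9429 16.9123 3.2648 0.0000 0.0000
73.8874 55.3353 27.8627 6.6718 0.0000 0.0000 0.0000
80.7643 65.5189 42.9429 13.6343 0.0000 0.0000 0.0000 0.0000
86.4155 73.8874 55.3353 27.8627 0.0000 0.0000 0.0000 0.0000 0.0000

params: Δt=0.21950 u=1.21690 d=0.82176 q=0.50101 e^(-rΔt)=0.98065
t_8 payoffs: 86.4155 73.8874 55.3353 27.8627 0.0000 0.0000 0.0000 0.0000 0.0000
t_7: node(7,0) S=31.7057 payoff=80.7643 vs cont=78.5885 → 80.7643 [stop]  node(7,1) S=46.9511 payoff=65.5189 vs cont=63.3431 → 65.5189 [stop]  node(7,2) S=69.5271 payoff=42.9429 vs cont=40.7671 → 42.9429 [stop]  node(7,3) S=102.9585 payoff=9.5115 vs cont=13.6343 → 13.6343 [wait]  node(7,4) S=152.4651 payoff=0.0000 vs cont=0.0000 → 0.0000 [wait]  node(7,5) S=225.7766 payoff=0.0000 vs cont=0.0000 → 0.0000 [wait]  node(7,6) S=334.3391 payoff=0.0000 vs cont=0.0000 → 0.0000 [wait]  node(7,7) S=495.1030 payoff=0.0000 vs cont=0.0000 → 0.0000 [wait]  ⇒ S*(7)=69.5271
t_6: node(6,0) S=38.5826 payoff=73.8874 vs cont=71.7116 → 73.8874 [stop]  node(6,1) S=57.1347 payoff=55.3353 vs cont=53.1595 → 55.3353 [stop]  node(6,2) S=84.6073 payoff=27.8627 vs cont=27.7124 → 27.8627 [stop]  node(6,3) S=125.2900 payoff=0.0000 vs cont=6.6718 → 6.6718 [wait]  node(6,4) S=185.5345 payoff=0.0000 vs cont=0.0000 → 0.0000 [wait]  node(6,5) S=274.7471 payoff=0.0000 vs cont=0.0000 → 0.0000 [wait]  node(6,6) S=406.8566 payoff=0.0000 vs cont=0.0000 → 0.0000 [wait]  ⇒ S*(6)=84.6073
t_5: node(5,0) S=46.9511 payoff=65.5189 vs cont=63.3431 → 65.5189 [stop]  node(5,1) S=69.5271 payoff=42.9429 vs cont=40.7671 → 42.9429 [stop]  node(5,2) S=102.9585 payoff=9.5115 vs cont=16.9123 → 16.9123 [wait]  node(5,3) S=152.4651 payoff=0.0000 vs cont=3.2648 → 3.2648 [wait]  node(5,4) S=225.7766 payoff=0.0000 vs cont=0.0000 → 0.0000 [wait]  node(5,5) S=334.3391 payoff=0.0000 vs cont=0.0000 → 0.0000 [wait]  ⇒ S*(5)=69.5271
t_4: node(4,0) S=57.1347 payoff=55.3353 vs cont=53.1595 → 55.3353 [stop]  node(4,1) S=84.6073 payoff=27.8627 vs cont=29.3229 → 29.3229 [wait]  node(4,2) S=125.2900 payoff=0.0000 vs cont=9.8799 → 9.8799 [wait]  node(4,3) S=185.5345 payoff=0.0000 vs cont=1.5976 → 1.5976 [wait]  node(4,4) S=274.7471 payoff=0.0000 vs cont=0.0000 → 0.0000 [wait]  ⇒ S*(4)=57.1347
t_3: node(3,0) S=69.5271 payoff=42.9429 vs cont=41.4845 → 42.9429 [stop]  node(3,1) S=102.9585 payoff=9.5115 vs cont=19.2030 → 19.2030 [wait]  node(3,2) S=152.4651 payoff=0.0000 vs cont=5.6195 → 5.6195 [wait]  node(3,3) S=225.7766 payoff=0.0000 vs cont=0.7818 → 0.7818 [wait]  ⇒ S*(3)=69.5271
t_2: node(2,0) S=84.6073 payoff=27.8627 vs cont=30.4484 → 30.4484 [wait]  node(2,1) S=125.2900 payoff=0.0000 vs cont=12.1577 → 12.1577 [wait]  node(2,2) S=185.5345 payoff=0.0000 vs cont=3.1340 → 3.1340 [wait]  ⇒ S*(2)=-
t_1: node(1,0) S=102.9585 payoff=9.5115 vs cont=20.8729 → 20.8729 [wait]  node(1,1) S=152.4651 payoff=0.0000 vs cont=7.4890 → 7.4890 [wait]  ⇒ S*(1)=-
t_0: node(0,0) S=125.2900 payoff=0.0000 vs cont=13.8934 → 13.8934 [wait]  ⇒ S*(0)=-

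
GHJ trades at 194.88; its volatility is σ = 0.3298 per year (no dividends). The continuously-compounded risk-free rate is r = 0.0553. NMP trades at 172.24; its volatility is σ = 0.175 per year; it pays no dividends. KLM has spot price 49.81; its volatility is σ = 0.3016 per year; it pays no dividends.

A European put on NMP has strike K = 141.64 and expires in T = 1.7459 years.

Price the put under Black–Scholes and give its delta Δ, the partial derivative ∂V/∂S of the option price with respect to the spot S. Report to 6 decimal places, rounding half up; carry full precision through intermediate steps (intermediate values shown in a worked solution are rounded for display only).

σ√T = 0.175·√1.7459 = 0.231232
d₁ = (ln(S/K) + (r+σ²/2)T) / (σ√T) = (ln(172.24/141.64) + (0.0553+0.175²/2)·1.7459) / 0.231232 = (0.195600 + 0.123282) / 0.231232 = 1.379060
d₂ = d₁ − σ√T = 1.379060 − 0.231232 = 1.147828
e^{−rT} = 0.907966
N(−d₁) = 0.083938,  N(−d₂) = 0.125520
Put price V = K·e^{−rT}·N(−d₂) − S·N(−d₁) = 16.142390 − 14.457510 = 1.684880
Δ = −N(−d₁) = -0.083938

price = 1.684880
Δ = -0.083938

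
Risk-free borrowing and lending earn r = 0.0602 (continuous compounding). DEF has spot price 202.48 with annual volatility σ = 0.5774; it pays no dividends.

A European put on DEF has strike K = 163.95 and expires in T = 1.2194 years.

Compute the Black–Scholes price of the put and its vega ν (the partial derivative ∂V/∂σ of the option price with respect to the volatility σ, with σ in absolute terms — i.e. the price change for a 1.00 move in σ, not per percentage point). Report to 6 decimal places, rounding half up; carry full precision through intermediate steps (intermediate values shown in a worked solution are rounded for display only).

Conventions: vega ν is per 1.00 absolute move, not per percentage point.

σ√T = 0.5774·√1.2194 = 0.637602
d₁ = (ln(S/K) + (r+σ²/2)T) / (σ√T) = (ln(202.48/163.95) + (0.0602+0.5774²/2)·1.2194) / 0.637602 = (0.211080 + 0.276676) / 0.637602 = 0.764984
d₂ = d₁ − σ√T = 0.764984 − 0.637602 = 0.127382
e^{−rT} = 0.929222
N(−d₁) = 0.222140,  N(−d₂) = 0.449319
Put price V = K·e^{−rT}·N(−d₂) − S·N(−d₁) = 68.451906 − 44.978989 = 23.472917
φ(d₁) = (1/√(2π))·e^{−d₁²/2} = 0.297739
ν = S·φ(d₁)·√T = 66.571826

price = 23.472917
ν = 66.571826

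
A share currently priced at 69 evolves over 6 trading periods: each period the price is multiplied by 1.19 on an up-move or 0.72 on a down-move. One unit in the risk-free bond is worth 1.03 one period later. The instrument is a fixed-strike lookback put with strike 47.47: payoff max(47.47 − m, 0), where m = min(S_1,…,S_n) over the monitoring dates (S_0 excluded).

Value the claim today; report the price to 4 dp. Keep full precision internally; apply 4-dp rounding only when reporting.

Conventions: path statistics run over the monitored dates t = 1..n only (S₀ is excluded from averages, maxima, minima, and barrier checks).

Set p* = 0.6596 (from d < R < u); the path-dependent value is the discounted p*-expectation over all price paths.
Enumerate all 2^6 = 64 price paths (U = up ×1.19, D = down ×0.72); each path with k up-moves has probability p*^k·(1−p*)^(6−k).
DDDDDD: m=9.6127, payoff=37.8573, prob=0.001556
UDDDDD: m=15.8876, payoff=31.5824, prob=0.003016
DUDDDD: m=15.8876, payoff=31.5824, prob=0.003016
UUDDDD: m=26.2587, payoff=21.2113, prob=0.005843
DDUDDD: m=15.8876, payoff=31.5824, prob=0.003016
UDUDDD: m=26.2587, payoff=21.2113, prob=0.005843
DUUDDD: m=26.2587, payoff=21.2113, prob=0.005843
UUUDDD: m=43.3998, payoff=4.0702, prob=0.011320
DDDUDD: m=15.8876, payoff=31.5824, prob=0.003016
UDDUDD: m=26.2587, payoff=21.2113, prob=0.005843
DUDUDD: m=26.2587, payoff=21.2113, prob=0.005843
UUDUDD: m=43.3998, payoff=4.0702, prob=0.011320
DDUUDD: m=26.2587, payoff=21.2113, prob=0.005843
UDUUDD: m=43.3998, payoff=4.0702, prob=0.011320
DUUUDD: m=43.3998, payoff=4.0702, prob=0.011320
UUUUDD: m=71.7302, payoff=0.0000, prob=0.021933
DDDDUD: m=15.8876, payoff=31.5824, prob=0.003016
UDDDUD: m=26.2587, payoff=21.2113, prob=0.005843
DUDDUD: m=26.2587, payoff=21.2113, prob=0.005843
UUDDUD: m=43.3998, payoff=4.0702, prob=0.011320
DDUDUD: m=26.2587, payoff=21.2113, prob=0.005843
UDUDUD: m=43.3998, payoff=4.0702, prob=0.011320
DUUDUD: m=43.3998, payoff=4.0702, prob=0.011320
UUUDUD: m=71.7302, payoff=0.0000, prob=0.021933
DDDUUD: m=25.7541, payoff=21.7159, prob=0.005843
UDDUUD: m=42.5658, payoff=4.9042, prob=0.011320
DUDUUD: m=42.5658, payoff=4.9042, prob=0.011320
UUDUUD: m=70.3518, payoff=0.0000, prob=0.021933
DDUUUD: m=35.7696, payoff=11.7004, prob=0.011320
UDUUUD: m=59.1192, payoff=0.0000, prob=0.021933
DUUUUD: m=49.6800, payoff=0.0000, prob=0.021933
UUUUUD: m=82.1100, payoff=0.0000, prob=0.042495
DDDDDU: m=13.3509, payoff=34.1191, prob=0.003016
UDDDDU: m=22.0661, payoff=25.4039, prob=0.005843
DUDDDU: m=22.0661, payoff=25.4039, prob=0.005843
UUDDDU: m=36.4704, payoff=10.9996, prob=0.011320
DDUDDU: m=22.0661, payoff=25.4039, prob=0.005843
UDUDDU: m=36.4704, payoff=10.9996, prob=0.011320
DUUDDU: m=36.4704, payoff=10.9996, prob=0.011320
UUUDDU: m=60.2775, payoff=0.0000, prob=0.021933
DDDUDU: m=22.0661, payoff=25.4039, prob=0.005843
UDDUDU: m=36.4704, payoff=10.9996, prob=0.011320
DUDUDU: m=36.4704, payoff=10.9996, prob=0.011320
UUDUDU: m=60.2775, payoff=0.0000, prob=0.021933
DDUUDU: m=35.7696, payoff=11.7004, prob=0.011320
UDUUDU: m=59.1192, payoff=0.0000, prob=0.021933
DUUUDU: m=49.6800, payoff=0.0000, prob=0.021933
UUUUDU: m=82.1100, payoff=0.0000, prob=0.042495
DDDDUU: m=18.5430, payoff=28.9270, prob=0.005843
UDDDUU: m=30.6474, payoff=16.8226, prob=0.011320
DUDDUU: m=30.6474, payoff=16.8226, prob=0.011320
UUDDUU: m=50.6533, payoff=0.0000, prob=0.021933
DDUDUU: m=30.6474, payoff=16.8226, prob=0.011320
UDUDUU: m=50.6533, payoff=0.0000, prob=0.021933
DUUDUU: m=49.6800, payoff=0.0000, prob=0.021933
UUUDUU: m=82.1100, payoff=0.0000, prob=0.042495
DDDUUU: m=25.7541, payoff=21.7159, prob=0.011320
UDDUUU: m=42.5658, payoff=4.9042, prob=0.021933
DUDUUU: m=42.5658, payoff=4.9042, prob=0.021933
UUDUUU: m=70.3518, payoff=0.0000, prob=0.042495
DDUUUU: m=35.7696, payoff=11.7004, prob=0.021933
UDUUUU: m=59.1192, payoff=0.0000, prob=0.042495
DUUUUU: m=49.6800, payoff=0.0000, prob=0.042495
UUUUUU: m=82.1100, payoff=0.0000, prob=0.082335
Price = Σ prob·payoff / R^6 = 5.252966 / 1.194052 = 4.3993

price = 4.3993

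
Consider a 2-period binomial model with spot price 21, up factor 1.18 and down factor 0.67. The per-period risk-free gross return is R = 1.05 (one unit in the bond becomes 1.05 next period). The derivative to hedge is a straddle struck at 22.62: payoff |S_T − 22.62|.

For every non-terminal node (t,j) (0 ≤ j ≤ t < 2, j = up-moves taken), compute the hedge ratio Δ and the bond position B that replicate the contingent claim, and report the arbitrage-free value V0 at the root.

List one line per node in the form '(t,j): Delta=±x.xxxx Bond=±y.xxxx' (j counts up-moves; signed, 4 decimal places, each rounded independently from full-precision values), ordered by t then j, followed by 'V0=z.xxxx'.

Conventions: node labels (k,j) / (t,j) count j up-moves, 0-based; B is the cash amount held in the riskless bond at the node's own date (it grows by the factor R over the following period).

(0,0): Delta=-0.1227 Bond=8.7612
(1,0): Delta=-1.0000 Bond=21.5429
(1,1): Delta=0.0477 Bond=4.9764
V0=6.1845

Risk-neutral probability p* = (R−d)/(u−d) = (1.05−0.67)/(1.18−0.67) = 0.7451.
Terminal payoffs: V(2,0)=13.1931, V(2,1)=6.0174, V(2,2)=6.6204
  t=1,j=0: stock 14.0700 → up 16.6026 (V=6.0174), down 9.4269 (V=13.1931). Price 7.4729; hedge Δ=-1.0000, bond B=21.5429.
  t=1,j=1: stock 24.7800 → up 29.2404 (V=6.6204), down 16.6026 (V=6.0174). Price 6.1588; hedge Δ=0.0477, bond B=4.9764.
  t=0,j=0: stock 21.0000 → up 24.7800 (V=6.1588), down 14.0700 (V=7.4729). Price 6.1845; hedge Δ=-0.1227, bond B=8.7612.
Check: Δ(0,0)·S0 + B(0,0) = 6.1845 = V0.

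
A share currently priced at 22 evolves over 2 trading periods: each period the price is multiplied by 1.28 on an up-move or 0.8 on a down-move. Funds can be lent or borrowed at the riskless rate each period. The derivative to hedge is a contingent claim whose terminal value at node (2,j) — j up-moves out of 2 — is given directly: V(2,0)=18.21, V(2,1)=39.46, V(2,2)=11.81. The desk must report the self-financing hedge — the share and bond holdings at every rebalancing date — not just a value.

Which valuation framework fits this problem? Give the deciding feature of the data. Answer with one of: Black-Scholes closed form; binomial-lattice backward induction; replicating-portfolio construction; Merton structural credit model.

Key observation: the mandate to exhibit the hedge at every date and state singles out the replicating-portfolio construction on the 2-period tree with factors 1.28 and 0.8 from 22.

framework: replicating-portfolio construction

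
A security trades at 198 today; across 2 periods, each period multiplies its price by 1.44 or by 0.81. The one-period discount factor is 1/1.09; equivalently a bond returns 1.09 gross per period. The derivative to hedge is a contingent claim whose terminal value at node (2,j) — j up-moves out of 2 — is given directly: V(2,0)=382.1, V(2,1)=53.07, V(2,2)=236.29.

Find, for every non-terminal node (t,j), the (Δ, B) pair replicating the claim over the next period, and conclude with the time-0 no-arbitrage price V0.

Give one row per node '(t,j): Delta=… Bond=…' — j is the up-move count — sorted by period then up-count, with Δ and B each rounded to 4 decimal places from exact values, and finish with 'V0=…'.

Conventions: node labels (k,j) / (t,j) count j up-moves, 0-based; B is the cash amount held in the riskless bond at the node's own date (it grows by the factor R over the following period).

Arbitrage-free pricing uses the up-move probability p* = (R−d)/(u−d) = 0.4444, discounting each step at R = 1.09.
Terminal payoffs: V(2,0)=382.1000, V(2,1)=53.0700, V(2,2)=236.2900
Node (1,0) S=160.3800: V=(p*·53.0700+(1−p*)·382.1000)/1.09=216.3894; Δ=(53.0700−382.1000)/(230.9472−129.9078)=-3.2565; B=V−Δ·S=738.6592
Node (1,1) S=285.1200: V=(p*·236.2900+(1−p*)·53.0700)/1.09=123.3955; Δ=(236.2900−53.0700)/(410.5728−230.9472)=1.0200; B=V−Δ·S=-167.4299
Node (0,0) S=198.0000: V=(p*·123.3955+(1−p*)·216.3894)/1.09=160.6044; Δ=(123.3955−216.3894)/(285.1200−160.3800)=-0.7455; B=V−Δ·S=308.2137
As a check, the time-0 holding Δ(0,0)·S0 + B(0,0) comes to 160.6044 — exactly V0.

(0,0): Delta=-0.7455 Bond=308.2137
(1,0): Delta=-3.2565 Bond=738.6592
(1,1): Delta=1.0200 Bond=-167.4299
V0=160.6044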